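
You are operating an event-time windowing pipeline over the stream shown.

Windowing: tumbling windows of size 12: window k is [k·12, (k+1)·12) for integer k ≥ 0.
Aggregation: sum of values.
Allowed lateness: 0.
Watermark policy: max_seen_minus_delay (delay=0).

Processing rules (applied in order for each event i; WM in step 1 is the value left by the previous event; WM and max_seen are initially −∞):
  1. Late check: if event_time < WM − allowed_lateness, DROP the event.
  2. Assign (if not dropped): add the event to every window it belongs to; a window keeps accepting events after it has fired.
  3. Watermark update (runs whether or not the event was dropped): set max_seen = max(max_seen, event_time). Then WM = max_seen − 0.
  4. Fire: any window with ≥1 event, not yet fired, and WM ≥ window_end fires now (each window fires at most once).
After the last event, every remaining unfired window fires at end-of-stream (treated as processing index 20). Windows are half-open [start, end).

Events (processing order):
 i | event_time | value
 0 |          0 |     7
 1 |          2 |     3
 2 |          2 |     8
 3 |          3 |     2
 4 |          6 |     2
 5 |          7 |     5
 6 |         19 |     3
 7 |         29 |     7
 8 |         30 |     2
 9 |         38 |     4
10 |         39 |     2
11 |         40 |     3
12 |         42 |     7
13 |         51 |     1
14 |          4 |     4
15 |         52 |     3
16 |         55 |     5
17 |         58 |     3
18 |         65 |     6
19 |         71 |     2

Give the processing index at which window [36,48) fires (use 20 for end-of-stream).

i=0 t=0 v=7: → [0,12); WM=0
i=1 t=2 v=3: → [0,12); WM=2
i=2 t=2 v=8: → [0,12); WM=2
i=3 t=3 v=2: → [0,12); WM=3
i=4 t=6 v=2: → [0,12); WM=6
i=5 t=7 v=5: → [0,12); WM=7
i=6 t=19 v=3: → [12,24); WM=19; [0,12) fires=27
i=7 t=29 v=7: → [24,36); WM=29; [12,24) fires=3
i=8 t=30 v=2: → [24,36); WM=30
i=9 t=38 v=4: → [36,48); WM=38; [24,36) fires=9
i=10 t=39 v=2: → [36,48); WM=39
i=11 t=40 v=3: → [36,48); WM=40
i=12 t=42 v=7: → [36,48); WM=42
i=13 t=51 v=1: → [48,60); WM=51; [36,48) fires=16
i=14 t=4 v=4: DROP (t<51-0); WM=51
i=15 t=52 v=3: → [48,60); WM=52
i=16 t=55 v=5: → [48,60); WM=55
i=17 t=58 v=3: → [48,60); WM=58
i=18 t=65 v=6: → [60,72); WM=65; [48,60) fires=12
i=19 t=71 v=2: → [60,72); WM=71

13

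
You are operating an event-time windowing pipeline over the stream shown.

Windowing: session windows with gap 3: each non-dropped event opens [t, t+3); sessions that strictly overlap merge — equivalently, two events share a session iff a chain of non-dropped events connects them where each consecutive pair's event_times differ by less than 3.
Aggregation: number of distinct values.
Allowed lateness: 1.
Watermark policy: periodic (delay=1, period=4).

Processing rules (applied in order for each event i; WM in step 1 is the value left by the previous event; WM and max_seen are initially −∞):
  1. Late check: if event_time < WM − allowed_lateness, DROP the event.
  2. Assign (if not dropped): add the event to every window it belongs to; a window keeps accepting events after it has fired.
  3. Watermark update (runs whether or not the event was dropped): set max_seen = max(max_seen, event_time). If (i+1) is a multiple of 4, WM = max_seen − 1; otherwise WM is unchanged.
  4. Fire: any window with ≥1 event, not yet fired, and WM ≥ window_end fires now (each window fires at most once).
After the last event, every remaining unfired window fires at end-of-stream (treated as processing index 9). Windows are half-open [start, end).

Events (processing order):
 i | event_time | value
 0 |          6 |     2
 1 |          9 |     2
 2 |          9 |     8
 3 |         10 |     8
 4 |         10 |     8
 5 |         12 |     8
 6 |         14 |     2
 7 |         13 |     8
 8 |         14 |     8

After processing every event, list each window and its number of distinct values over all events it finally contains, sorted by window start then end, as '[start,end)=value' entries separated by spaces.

[6,9)=1 [9,17)=2

i=0 t=6 v=2: → [6,9); WM=−∞
i=1 t=9 v=2: → [9,12); WM=−∞
i=2 t=9 v=8: → [9,12); WM=−∞
i=3 t=10 v=8: → [9,13); WM=9
i=4 t=10 v=8: → [9,13); WM=9
i=5 t=12 v=8: → [9,15); WM=9
i=6 t=14 v=2: → [9,17); WM=9
i=7 t=13 v=8: → [9,17); WM=13
i=8 t=14 v=8: → [9,17); WM=13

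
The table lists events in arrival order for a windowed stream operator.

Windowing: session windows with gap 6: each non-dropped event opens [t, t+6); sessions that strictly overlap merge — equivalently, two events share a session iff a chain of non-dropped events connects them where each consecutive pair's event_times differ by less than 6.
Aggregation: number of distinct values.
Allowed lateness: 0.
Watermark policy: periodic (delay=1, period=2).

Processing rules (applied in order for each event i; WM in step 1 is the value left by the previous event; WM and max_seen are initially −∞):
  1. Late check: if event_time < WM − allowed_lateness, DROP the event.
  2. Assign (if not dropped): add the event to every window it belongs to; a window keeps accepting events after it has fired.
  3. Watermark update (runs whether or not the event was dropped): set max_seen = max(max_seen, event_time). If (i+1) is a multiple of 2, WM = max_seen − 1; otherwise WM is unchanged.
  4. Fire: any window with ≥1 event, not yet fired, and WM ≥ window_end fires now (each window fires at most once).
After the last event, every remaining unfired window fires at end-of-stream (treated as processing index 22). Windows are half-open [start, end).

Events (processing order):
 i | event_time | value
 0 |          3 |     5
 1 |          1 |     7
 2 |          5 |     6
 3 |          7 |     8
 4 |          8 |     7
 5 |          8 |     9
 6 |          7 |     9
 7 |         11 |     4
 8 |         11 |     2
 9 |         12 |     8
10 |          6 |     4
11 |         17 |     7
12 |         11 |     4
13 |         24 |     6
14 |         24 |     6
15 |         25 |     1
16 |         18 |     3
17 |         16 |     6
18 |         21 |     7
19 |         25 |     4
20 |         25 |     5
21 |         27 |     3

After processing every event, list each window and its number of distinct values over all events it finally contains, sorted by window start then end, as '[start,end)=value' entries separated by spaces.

[1,23)=7 [24,33)=5

i=0 t=3 v=5: → [3,9); WM=−∞
i=1 t=1 v=7: → [1,9); WM=2
i=2 t=5 v=6: → [1,11); WM=2
i=3 t=7 v=8: → [1,13); WM=6
i=4 t=8 v=7: → [1,14); WM=6
i=5 t=8 v=9: → [1,14); WM=7
i=6 t=7 v=9: → [1,14); WM=7
i=7 t=11 v=4: → [1,17); WM=10
i=8 t=11 v=2: → [1,17); WM=10
i=9 t=12 v=8: → [1,18); WM=11
i=10 t=6 v=4: DROP (t<11-0); WM=11
i=11 t=17 v=7: → [1,23); WM=16
i=12 t=11 v=4: DROP (t<16-0); WM=16
i=13 t=24 v=6: → [24,30); WM=23
i=14 t=24 v=6: → [24,30); WM=23
i=15 t=25 v=1: → [24,31); WM=24
i=16 t=18 v=3: DROP (t<24-0); WM=24
i=17 t=16 v=6: DROP (t<24-0); WM=24
i=18 t=21 v=7: DROP (t<24-0); WM=24
i=19 t=25 v=4: → [24,31); WM=24
i=20 t=25 v=5: → [24,31); WM=24
i=21 t=27 v=3: → [24,33); WM=26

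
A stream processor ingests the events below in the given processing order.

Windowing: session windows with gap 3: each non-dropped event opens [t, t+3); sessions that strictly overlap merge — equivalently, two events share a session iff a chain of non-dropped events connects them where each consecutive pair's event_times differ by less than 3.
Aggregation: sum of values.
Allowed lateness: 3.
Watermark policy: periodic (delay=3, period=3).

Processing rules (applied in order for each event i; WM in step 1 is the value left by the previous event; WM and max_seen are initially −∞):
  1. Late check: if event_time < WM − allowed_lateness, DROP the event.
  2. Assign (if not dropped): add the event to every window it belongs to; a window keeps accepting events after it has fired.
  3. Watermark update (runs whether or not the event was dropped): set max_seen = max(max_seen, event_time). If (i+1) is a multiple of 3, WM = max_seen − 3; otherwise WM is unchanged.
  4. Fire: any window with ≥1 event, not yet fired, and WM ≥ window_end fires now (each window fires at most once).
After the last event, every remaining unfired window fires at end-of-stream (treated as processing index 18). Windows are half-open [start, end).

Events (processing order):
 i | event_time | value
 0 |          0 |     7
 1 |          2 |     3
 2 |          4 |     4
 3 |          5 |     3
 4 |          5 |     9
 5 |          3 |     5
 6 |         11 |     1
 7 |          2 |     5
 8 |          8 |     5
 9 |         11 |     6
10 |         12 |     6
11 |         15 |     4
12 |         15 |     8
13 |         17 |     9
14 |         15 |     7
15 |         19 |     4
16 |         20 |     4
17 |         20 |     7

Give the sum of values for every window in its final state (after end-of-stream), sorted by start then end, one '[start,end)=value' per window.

i=0 t=0 v=7: → [0,3); WM=−∞
i=1 t=2 v=3: → [0,5); WM=−∞
i=2 t=4 v=4: → [0,7); WM=1
i=3 t=5 v=3: → [0,8); WM=1
i=4 t=5 v=9: → [0,8); WM=1
i=5 t=3 v=5: → [0,8); WM=2
i=6 t=11 v=1: → [11,14); WM=2
i=7 t=2 v=5: → [0,8); WM=2
i=8 t=8 v=5: → [8,11); WM=8
i=9 t=11 v=6: → [11,14); WM=8
i=10 t=12 v=6: → [11,15); WM=8
i=11 t=15 v=4: → [15,18); WM=12
i=12 t=15 v=8: → [15,18); WM=12
i=13 t=17 v=9: → [15,20); WM=12
i=14 t=15 v=7: → [15,20); WM=14
i=15 t=19 v=4: → [15,22); WM=14
i=16 t=20 v=4: → [15,23); WM=14
i=17 t=20 v=7: → [15,23); WM=17

[0,8)=36 [8,11)=5 [11,15)=13 [15,23)=43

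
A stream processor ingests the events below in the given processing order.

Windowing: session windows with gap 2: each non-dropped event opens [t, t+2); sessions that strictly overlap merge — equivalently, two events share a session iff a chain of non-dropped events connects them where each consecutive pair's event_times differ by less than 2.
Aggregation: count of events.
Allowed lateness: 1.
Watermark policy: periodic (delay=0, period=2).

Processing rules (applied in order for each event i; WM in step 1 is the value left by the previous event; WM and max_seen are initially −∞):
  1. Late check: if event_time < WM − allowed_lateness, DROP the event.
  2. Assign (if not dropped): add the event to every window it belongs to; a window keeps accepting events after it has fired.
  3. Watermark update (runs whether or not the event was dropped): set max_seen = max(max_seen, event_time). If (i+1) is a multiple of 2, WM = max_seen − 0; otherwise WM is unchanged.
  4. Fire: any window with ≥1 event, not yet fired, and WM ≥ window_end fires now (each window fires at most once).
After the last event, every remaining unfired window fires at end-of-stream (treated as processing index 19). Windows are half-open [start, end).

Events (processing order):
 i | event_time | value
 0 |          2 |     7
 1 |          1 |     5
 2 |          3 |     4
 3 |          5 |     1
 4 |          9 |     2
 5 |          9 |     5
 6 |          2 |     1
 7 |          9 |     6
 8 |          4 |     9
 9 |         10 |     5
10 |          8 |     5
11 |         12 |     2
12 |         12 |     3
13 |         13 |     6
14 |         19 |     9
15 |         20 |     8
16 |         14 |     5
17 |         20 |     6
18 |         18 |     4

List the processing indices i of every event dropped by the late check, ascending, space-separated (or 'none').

i=0 t=2 v=7: → [2,4); WM=−∞
i=1 t=1 v=5: → [1,4); WM=2
i=2 t=3 v=4: → [1,5); WM=2
i=3 t=5 v=1: → [5,7); WM=5
i=4 t=9 v=2: → [9,11); WM=5
i=5 t=9 v=5: → [9,11); WM=9
i=6 t=2 v=1: DROP (t<9-1); WM=9
i=7 t=9 v=6: → [9,11); WM=9
i=8 t=4 v=9: DROP (t<9-1); WM=9
i=9 t=10 v=5: → [9,12); WM=10
i=10 t=8 v=5: DROP (t<10-1); WM=10
i=11 t=12 v=2: → [12,14); WM=12
i=12 t=12 v=3: → [12,14); WM=12
i=13 t=13 v=6: → [12,15); WM=13
i=14 t=19 v=9: → [19,21); WM=13
i=15 t=20 v=8: → [19,22); WM=20
i=16 t=14 v=5: DROP (t<20-1); WM=20
i=17 t=20 v=6: → [19,22); WM=20
i=18 t=18 v=4: DROP (t<20-1); WM=20

6 8 10 16 18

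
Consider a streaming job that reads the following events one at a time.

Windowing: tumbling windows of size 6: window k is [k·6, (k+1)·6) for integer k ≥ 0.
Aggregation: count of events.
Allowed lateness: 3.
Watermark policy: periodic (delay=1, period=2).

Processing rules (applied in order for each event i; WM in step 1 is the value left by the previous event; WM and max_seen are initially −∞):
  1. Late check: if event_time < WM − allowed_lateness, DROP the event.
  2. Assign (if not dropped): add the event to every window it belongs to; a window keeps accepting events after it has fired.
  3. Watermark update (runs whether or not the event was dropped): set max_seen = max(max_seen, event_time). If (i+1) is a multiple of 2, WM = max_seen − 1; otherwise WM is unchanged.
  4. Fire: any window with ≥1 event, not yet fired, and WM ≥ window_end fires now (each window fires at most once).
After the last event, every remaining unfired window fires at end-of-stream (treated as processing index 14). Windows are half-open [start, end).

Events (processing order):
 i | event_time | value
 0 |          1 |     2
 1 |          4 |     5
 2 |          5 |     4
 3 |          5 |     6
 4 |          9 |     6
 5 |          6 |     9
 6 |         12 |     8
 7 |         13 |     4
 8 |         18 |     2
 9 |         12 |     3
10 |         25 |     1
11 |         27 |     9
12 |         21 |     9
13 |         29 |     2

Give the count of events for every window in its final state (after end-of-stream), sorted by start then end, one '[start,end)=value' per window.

[0,6)=4 [6,12)=2 [12,18)=3 [18,24)=1 [24,30)=3

i=0 t=1 v=2: → [0,6); WM=−∞
i=1 t=4 v=5: → [0,6); WM=3
i=2 t=5 v=4: → [0,6); WM=3
i=3 t=5 v=6: → [0,6); WM=4
i=4 t=9 v=6: → [6,12); WM=4
i=5 t=6 v=9: → [6,12); WM=8; [0,6) fires=4
i=6 t=12 v=8: → [12,18); WM=8
i=7 t=13 v=4: → [12,18); WM=12; [6,12) fires=2
i=8 t=18 v=2: → [18,24); WM=12
i=9 t=12 v=3: → [12,18); WM=17
i=10 t=25 v=1: → [24,30); WM=17
i=11 t=27 v=9: → [24,30); WM=26; [12,18) fires=3 [18,24) fires=1
i=12 t=21 v=9: DROP (t<26-3); WM=26
i=13 t=29 v=2: → [24,30); WM=28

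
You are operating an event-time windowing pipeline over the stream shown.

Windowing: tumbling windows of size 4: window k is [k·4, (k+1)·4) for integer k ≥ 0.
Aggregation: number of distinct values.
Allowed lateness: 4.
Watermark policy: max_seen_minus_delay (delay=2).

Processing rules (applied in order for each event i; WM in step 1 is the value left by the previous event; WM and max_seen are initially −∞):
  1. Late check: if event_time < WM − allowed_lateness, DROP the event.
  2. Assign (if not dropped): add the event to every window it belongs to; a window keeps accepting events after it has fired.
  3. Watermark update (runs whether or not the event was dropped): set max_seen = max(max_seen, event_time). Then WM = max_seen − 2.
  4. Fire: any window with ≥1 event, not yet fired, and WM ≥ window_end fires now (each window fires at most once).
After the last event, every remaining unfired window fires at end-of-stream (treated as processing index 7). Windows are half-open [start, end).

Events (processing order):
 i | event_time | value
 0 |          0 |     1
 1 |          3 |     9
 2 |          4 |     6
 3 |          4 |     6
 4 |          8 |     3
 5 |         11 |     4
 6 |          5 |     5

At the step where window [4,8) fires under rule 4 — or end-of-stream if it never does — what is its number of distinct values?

i=0 t=0 v=1: → [0,4); WM=-2
i=1 t=3 v=9: → [0,4); WM=1
i=2 t=4 v=6: → [4,8); WM=2
i=3 t=4 v=6: → [4,8); WM=2
i=4 t=8 v=3: → [8,12); WM=6; [0,4) fires=2
i=5 t=11 v=4: → [8,12); WM=9; [4,8) fires=1
i=6 t=5 v=5: → [4,8); WM=9

1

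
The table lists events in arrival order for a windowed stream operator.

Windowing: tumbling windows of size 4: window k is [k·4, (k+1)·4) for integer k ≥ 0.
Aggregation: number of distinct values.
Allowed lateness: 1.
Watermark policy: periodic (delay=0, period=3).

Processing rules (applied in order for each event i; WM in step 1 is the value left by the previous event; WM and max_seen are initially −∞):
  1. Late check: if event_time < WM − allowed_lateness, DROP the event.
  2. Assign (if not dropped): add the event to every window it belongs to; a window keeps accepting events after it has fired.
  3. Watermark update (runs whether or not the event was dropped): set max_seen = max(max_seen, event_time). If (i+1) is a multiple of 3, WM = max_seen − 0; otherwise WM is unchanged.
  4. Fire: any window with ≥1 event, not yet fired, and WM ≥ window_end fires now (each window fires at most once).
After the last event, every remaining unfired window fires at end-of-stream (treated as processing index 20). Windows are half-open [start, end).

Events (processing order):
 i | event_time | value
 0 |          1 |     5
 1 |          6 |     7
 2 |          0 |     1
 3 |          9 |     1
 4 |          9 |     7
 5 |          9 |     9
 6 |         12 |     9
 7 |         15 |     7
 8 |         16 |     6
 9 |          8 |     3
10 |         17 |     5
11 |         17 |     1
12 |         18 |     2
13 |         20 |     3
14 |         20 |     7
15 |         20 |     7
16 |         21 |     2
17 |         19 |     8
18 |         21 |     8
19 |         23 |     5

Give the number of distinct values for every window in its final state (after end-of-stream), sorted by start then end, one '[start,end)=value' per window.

i=0 t=1 v=5: → [0,4); WM=−∞
i=1 t=6 v=7: → [4,8); WM=−∞
i=2 t=0 v=1: → [0,4); WM=6; [0,4) fires=2
i=3 t=9 v=1: → [8,12); WM=6
i=4 t=9 v=7: → [8,12); WM=6
i=5 t=9 v=9: → [8,12); WM=9; [4,8) fires=1
i=6 t=12 v=9: → [12,16); WM=9
i=7 t=15 v=7: → [12,16); WM=9
i=8 t=16 v=6: → [16,20); WM=16; [8,12) fires=3 [12,16) fires=2
i=9 t=8 v=3: DROP (t<16-1); WM=16
i=10 t=17 v=5: → [16,20); WM=16
i=11 t=17 v=1: → [16,20); WM=17
i=12 t=18 v=2: → [16,20); WM=17
i=13 t=20 v=3: → [20,24); WM=17
i=14 t=20 v=7: → [20,24); WM=20; [16,20) fires=4
i=15 t=20 v=7: → [20,24); WM=20
i=16 t=21 v=2: → [20,24); WM=20
i=17 t=19 v=8: → [16,20); WM=21
i=18 t=21 v=8: → [20,24); WM=21
i=19 t=23 v=5: → [20,24); WM=21

[0,4)=2 [4,8)=1 [8,12)=3 [12,16)=2 [16,20)=5 [20,24)=5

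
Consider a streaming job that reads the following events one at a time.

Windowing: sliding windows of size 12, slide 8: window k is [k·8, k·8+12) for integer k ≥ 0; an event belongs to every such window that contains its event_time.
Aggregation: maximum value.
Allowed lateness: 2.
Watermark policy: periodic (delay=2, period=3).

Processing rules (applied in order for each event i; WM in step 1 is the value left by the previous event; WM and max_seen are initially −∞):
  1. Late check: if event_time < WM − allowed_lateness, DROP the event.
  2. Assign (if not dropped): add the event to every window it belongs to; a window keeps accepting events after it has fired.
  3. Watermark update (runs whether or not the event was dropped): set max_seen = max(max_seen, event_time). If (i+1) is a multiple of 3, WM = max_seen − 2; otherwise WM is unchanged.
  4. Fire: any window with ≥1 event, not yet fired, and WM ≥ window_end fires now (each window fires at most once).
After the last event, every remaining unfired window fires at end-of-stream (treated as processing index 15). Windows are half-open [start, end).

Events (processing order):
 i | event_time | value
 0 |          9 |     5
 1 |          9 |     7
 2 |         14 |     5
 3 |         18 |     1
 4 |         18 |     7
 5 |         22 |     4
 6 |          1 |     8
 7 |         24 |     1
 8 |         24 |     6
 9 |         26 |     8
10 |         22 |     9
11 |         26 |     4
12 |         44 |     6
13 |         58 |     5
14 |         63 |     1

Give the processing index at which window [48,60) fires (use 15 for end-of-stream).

14

i=0 t=9 v=5: → [8,20),[0,12); WM=−∞
i=1 t=9 v=7: → [8,20),[0,12); WM=−∞
i=2 t=14 v=5: → [8,20); WM=12; [0,12) fires=7
i=3 t=18 v=1: → [16,28),[8,20); WM=12
i=4 t=18 v=7: → [16,28),[8,20); WM=12
i=5 t=22 v=4: → [16,28); WM=20; [8,20) fires=7
i=6 t=1 v=8: DROP (t<20-2); WM=20
i=7 t=24 v=1: → [24,36),[16,28); WM=20
i=8 t=24 v=6: → [24,36),[16,28); WM=22
i=9 t=26 v=8: → [24,36),[16,28); WM=22
i=10 t=22 v=9: → [16,28); WM=22
i=11 t=26 v=4: → [24,36),[16,28); WM=24
i=12 t=44 v=6: → [40,52); WM=24
i=13 t=58 v=5: → [56,68),[48,60); WM=24
i=14 t=63 v=1: → [56,68); WM=61; [16,28) fires=9 [24,36) fires=8 [40,52) fires=6 [48,60) fires=5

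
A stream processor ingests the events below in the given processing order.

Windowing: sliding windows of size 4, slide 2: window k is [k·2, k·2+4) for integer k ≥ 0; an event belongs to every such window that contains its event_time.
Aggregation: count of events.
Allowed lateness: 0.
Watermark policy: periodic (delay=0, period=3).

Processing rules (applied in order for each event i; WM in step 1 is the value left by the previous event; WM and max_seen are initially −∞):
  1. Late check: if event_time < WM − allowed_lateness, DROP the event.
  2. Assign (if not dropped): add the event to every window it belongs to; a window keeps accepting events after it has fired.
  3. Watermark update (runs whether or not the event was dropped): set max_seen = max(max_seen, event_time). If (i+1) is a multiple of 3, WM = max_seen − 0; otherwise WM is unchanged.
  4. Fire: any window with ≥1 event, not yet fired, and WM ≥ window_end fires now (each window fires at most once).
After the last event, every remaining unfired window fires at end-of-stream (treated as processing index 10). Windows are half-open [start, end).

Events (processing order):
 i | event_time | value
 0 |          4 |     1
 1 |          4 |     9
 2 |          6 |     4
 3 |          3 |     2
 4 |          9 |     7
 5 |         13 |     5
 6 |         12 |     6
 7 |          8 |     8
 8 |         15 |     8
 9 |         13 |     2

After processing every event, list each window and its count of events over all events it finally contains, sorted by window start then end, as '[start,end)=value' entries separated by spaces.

i=0 t=4 v=1: → [4,8),[2,6); WM=−∞
i=1 t=4 v=9: → [4,8),[2,6); WM=−∞
i=2 t=6 v=4: → [6,10),[4,8); WM=6; [2,6) fires=2
i=3 t=3 v=2: DROP (t<6-0); WM=6
i=4 t=9 v=7: → [8,12),[6,10); WM=6
i=5 t=13 v=5: → [12,16),[10,14); WM=13; [4,8) fires=3 [6,10) fires=2 [8,12) fires=1
i=6 t=12 v=6: DROP (t<13-0); WM=13
i=7 t=8 v=8: DROP (t<13-0); WM=13
i=8 t=15 v=8: → [14,18),[12,16); WM=15; [10,14) fires=1
i=9 t=13 v=2: DROP (t<15-0); WM=15

[2,6)=2 [4,8)=3 [6,10)=2 [8,12)=1 [10,14)=1 [12,16)=2 [14,18)=1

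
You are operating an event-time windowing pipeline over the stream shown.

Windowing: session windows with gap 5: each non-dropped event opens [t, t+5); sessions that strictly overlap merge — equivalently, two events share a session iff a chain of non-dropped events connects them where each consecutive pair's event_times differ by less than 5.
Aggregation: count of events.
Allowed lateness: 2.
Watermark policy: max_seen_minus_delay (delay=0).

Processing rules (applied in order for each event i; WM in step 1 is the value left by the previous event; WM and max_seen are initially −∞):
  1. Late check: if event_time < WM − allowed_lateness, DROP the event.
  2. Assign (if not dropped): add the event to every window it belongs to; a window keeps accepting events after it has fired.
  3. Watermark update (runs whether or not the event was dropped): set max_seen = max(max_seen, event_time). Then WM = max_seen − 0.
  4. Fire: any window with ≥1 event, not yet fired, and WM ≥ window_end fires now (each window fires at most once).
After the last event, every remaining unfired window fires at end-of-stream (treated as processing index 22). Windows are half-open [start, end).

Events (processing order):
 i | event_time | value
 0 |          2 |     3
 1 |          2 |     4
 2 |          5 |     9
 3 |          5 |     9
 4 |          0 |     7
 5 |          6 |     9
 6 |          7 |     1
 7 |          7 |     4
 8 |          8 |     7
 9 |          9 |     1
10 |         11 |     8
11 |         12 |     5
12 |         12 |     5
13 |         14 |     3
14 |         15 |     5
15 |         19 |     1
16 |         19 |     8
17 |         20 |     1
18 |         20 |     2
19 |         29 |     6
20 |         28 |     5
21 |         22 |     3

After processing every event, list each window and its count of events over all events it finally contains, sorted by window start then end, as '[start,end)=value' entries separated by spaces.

i=0 t=2 v=3: → [2,7); WM=2
i=1 t=2 v=4: → [2,7); WM=2
i=2 t=5 v=9: → [2,10); WM=5
i=3 t=5 v=9: → [2,10); WM=5
i=4 t=0 v=7: DROP (t<5-2); WM=5
i=5 t=6 v=9: → [2,11); WM=6
i=6 t=7 v=1: → [2,12); WM=7
i=7 t=7 v=4: → [2,12); WM=7
i=8 t=8 v=7: → [2,13); WM=8
i=9 t=9 v=1: → [2,14); WM=9
i=10 t=11 v=8: → [2,16); WM=11
i=11 t=12 v=5: → [2,17); WM=12
i=12 t=12 v=5: → [2,17); WM=12
i=13 t=14 v=3: → [2,19); WM=14
i=14 t=15 v=5: → [2,20); WM=15
i=15 t=19 v=1: → [2,24); WM=19
i=16 t=19 v=8: → [2,24); WM=19
i=17 t=20 v=1: → [2,25); WM=20
i=18 t=20 v=2: → [2,25); WM=20
i=19 t=29 v=6: → [29,34); WM=29
i=20 t=28 v=5: → [28,34); WM=29
i=21 t=22 v=3: DROP (t<29-2); WM=29

[2,25)=18 [28,34)=2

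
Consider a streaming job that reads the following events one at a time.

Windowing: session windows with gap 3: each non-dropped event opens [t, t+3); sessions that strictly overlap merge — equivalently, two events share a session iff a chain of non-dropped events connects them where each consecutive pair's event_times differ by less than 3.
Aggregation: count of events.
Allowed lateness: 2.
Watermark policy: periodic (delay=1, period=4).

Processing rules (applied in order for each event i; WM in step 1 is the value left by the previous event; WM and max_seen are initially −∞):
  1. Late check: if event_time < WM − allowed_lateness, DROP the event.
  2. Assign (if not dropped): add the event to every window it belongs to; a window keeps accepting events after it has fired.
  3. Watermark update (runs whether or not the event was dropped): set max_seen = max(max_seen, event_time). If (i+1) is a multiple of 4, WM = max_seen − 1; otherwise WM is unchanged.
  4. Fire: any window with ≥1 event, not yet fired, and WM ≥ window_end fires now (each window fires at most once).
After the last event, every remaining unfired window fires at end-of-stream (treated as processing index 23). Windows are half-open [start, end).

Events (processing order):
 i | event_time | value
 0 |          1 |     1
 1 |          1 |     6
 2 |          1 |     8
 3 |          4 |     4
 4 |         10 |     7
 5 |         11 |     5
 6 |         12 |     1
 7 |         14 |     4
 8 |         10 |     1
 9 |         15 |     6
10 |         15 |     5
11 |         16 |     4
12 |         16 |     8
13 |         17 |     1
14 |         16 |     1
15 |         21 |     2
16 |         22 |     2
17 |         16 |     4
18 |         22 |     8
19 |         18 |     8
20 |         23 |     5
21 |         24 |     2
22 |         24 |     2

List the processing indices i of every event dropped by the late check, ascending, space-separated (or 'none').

8 17

i=0 t=1 v=1: → [1,4); WM=−∞
i=1 t=1 v=6: → [1,4); WM=−∞
i=2 t=1 v=8: → [1,4); WM=−∞
i=3 t=4 v=4: → [4,7); WM=3
i=4 t=10 v=7: → [10,13); WM=3
i=5 t=11 v=5: → [10,14); WM=3
i=6 t=12 v=1: → [10,15); WM=3
i=7 t=14 v=4: → [10,17); WM=13
i=8 t=10 v=1: DROP (t<13-2); WM=13
i=9 t=15 v=6: → [10,18); WM=13
i=10 t=15 v=5: → [10,18); WM=13
i=11 t=16 v=4: → [10,19); WM=15
i=12 t=16 v=8: → [10,19); WM=15
i=13 t=17 v=1: → [10,20); WM=15
i=14 t=16 v=1: → [10,20); WM=15
i=15 t=21 v=2: → [21,24); WM=20
i=16 t=22 v=2: → [21,25); WM=20
i=17 t=16 v=4: DROP (t<20-2); WM=20
i=18 t=22 v=8: → [21,25); WM=20
i=19 t=18 v=8: → [10,21); WM=21
i=20 t=23 v=5: → [21,26); WM=21
i=21 t=24 v=2: → [21,27); WM=21
i=22 t=24 v=2: → [21,27); WM=21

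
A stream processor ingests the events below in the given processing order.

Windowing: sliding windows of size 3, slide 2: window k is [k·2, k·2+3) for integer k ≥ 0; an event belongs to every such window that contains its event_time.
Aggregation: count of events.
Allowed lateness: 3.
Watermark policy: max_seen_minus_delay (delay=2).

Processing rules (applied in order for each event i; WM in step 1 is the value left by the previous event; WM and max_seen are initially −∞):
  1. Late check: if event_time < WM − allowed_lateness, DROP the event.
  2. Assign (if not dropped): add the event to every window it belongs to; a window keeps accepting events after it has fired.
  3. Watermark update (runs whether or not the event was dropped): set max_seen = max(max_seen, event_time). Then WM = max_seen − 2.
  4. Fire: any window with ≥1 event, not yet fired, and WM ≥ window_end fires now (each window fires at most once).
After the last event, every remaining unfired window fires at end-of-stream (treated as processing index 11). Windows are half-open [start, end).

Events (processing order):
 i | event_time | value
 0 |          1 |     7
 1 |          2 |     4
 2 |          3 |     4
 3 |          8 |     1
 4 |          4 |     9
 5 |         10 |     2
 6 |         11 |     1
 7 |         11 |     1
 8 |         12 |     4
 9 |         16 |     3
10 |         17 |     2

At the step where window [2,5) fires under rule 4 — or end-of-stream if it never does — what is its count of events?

i=0 t=1 v=7: → [0,3); WM=-1
i=1 t=2 v=4: → [2,5),[0,3); WM=0
i=2 t=3 v=4: → [2,5); WM=1
i=3 t=8 v=1: → [8,11),[6,9); WM=6; [0,3) fires=2 [2,5) fires=2
i=4 t=4 v=9: → [4,7),[2,5); WM=6
i=5 t=10 v=2: → [10,13),[8,11); WM=8; [4,7) fires=1
i=6 t=11 v=1: → [10,13); WM=9; [6,9) fires=1
i=7 t=11 v=1: → [10,13); WM=9
i=8 t=12 v=4: → [12,15),[10,13); WM=10
i=9 t=16 v=3: → [16,19),[14,17); WM=14; [8,11) fires=2 [10,13) fires=4
i=10 t=17 v=2: → [16,19); WM=15; [12,15) fires=1

2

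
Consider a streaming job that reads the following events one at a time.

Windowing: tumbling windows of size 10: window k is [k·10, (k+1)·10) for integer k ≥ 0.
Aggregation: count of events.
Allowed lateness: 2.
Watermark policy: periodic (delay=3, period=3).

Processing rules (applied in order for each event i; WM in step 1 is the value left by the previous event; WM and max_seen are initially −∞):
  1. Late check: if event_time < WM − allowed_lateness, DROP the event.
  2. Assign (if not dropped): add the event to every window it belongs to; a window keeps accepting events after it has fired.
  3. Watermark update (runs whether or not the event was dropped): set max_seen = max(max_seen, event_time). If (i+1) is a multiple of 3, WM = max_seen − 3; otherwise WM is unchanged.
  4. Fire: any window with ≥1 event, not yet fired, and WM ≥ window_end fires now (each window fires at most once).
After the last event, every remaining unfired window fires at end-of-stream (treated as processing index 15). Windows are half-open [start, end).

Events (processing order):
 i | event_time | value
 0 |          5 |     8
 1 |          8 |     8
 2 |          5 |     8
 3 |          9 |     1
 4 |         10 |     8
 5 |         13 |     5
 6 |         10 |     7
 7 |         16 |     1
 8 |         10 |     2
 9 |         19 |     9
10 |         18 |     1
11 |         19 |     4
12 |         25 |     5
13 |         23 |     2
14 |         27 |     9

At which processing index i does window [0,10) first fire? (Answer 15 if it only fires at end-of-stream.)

5

i=0 t=5 v=8: → [0,10); WM=−∞
i=1 t=8 v=8: → [0,10); WM=−∞
i=2 t=5 v=8: → [0,10); WM=5
i=3 t=9 v=1: → [0,10); WM=5
i=4 t=10 v=8: → [10,20); WM=5
i=5 t=13 v=5: → [10,20); WM=10; [0,10) fires=4
i=6 t=10 v=7: → [10,20); WM=10
i=7 t=16 v=1: → [10,20); WM=10
i=8 t=10 v=2: → [10,20); WM=13
i=9 t=19 v=9: → [10,20); WM=13
i=10 t=18 v=1: → [10,20); WM=13
i=11 t=19 v=4: → [10,20); WM=16
i=12 t=25 v=5: → [20,30); WM=16
i=13 t=23 v=2: → [20,30); WM=16
i=14 t=27 v=9: → [20,30); WM=24; [10,20) fires=8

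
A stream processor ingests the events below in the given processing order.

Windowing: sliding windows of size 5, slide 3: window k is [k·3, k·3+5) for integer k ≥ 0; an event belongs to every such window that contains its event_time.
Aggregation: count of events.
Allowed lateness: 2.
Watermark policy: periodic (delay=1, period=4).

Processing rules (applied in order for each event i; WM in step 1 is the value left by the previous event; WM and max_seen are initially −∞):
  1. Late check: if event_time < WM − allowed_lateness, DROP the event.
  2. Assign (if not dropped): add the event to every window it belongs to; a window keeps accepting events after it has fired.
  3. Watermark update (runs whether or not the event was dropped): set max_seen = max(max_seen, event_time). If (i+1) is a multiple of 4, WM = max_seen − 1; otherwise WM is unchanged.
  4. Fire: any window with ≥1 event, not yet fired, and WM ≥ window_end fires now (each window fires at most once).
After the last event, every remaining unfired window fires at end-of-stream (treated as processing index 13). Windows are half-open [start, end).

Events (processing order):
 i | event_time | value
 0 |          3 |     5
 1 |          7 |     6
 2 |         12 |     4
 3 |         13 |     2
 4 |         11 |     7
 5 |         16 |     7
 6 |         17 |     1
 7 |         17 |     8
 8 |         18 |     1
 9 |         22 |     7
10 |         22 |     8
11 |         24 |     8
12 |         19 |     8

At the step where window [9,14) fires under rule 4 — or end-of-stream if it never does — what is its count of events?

3

i=0 t=3 v=5: → [3,8),[0,5); WM=−∞
i=1 t=7 v=6: → [6,11),[3,8); WM=−∞
i=2 t=12 v=4: → [12,17),[9,14); WM=−∞
i=3 t=13 v=2: → [12,17),[9,14); WM=12; [0,5) fires=1 [3,8) fires=2 [6,11) fires=1
i=4 t=11 v=7: → [9,14); WM=12
i=5 t=16 v=7: → [15,20),[12,17); WM=12
i=6 t=17 v=1: → [15,20); WM=12
i=7 t=17 v=8: → [15,20); WM=16; [9,14) fires=3
i=8 t=18 v=1: → [18,23),[15,20); WM=16
i=9 t=22 v=7: → [21,26),[18,23); WM=16
i=10 t=22 v=8: → [21,26),[18,23); WM=16
i=11 t=24 v=8: → [24,29),[21,26); WM=23; [12,17) fires=3 [15,20) fires=4 [18,23) fires=3
i=12 t=19 v=8: DROP (t<23-2); WM=23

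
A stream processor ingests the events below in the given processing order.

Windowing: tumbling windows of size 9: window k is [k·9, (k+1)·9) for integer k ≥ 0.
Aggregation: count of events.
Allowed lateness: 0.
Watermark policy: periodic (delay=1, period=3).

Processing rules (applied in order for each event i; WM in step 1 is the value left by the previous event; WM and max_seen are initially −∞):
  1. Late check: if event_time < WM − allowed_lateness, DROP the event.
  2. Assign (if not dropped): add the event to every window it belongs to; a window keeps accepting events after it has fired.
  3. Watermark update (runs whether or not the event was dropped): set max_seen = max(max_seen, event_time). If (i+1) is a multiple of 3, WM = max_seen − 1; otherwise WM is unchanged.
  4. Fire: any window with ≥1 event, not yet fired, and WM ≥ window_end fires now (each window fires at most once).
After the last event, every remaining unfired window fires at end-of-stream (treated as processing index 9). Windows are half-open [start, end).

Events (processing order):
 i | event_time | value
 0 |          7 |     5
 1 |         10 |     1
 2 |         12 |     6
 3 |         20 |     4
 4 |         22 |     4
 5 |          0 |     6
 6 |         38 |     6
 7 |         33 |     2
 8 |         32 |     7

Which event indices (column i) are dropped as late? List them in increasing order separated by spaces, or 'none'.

5

i=0 t=7 v=5: → [0,9); WM=−∞
i=1 t=10 v=1: → [9,18); WM=−∞
i=2 t=12 v=6: → [9,18); WM=11; [0,9) fires=1
i=3 t=20 v=4: → [18,27); WM=11
i=4 t=22 v=4: → [18,27); WM=11
i=5 t=0 v=6: DROP (t<11-0); WM=21; [9,18) fires=2
i=6 t=38 v=6: → [36,45); WM=21
i=7 t=33 v=2: → [27,36); WM=21
i=8 t=32 v=7: → [27,36); WM=37; [18,27) fires=2 [27,36) fires=2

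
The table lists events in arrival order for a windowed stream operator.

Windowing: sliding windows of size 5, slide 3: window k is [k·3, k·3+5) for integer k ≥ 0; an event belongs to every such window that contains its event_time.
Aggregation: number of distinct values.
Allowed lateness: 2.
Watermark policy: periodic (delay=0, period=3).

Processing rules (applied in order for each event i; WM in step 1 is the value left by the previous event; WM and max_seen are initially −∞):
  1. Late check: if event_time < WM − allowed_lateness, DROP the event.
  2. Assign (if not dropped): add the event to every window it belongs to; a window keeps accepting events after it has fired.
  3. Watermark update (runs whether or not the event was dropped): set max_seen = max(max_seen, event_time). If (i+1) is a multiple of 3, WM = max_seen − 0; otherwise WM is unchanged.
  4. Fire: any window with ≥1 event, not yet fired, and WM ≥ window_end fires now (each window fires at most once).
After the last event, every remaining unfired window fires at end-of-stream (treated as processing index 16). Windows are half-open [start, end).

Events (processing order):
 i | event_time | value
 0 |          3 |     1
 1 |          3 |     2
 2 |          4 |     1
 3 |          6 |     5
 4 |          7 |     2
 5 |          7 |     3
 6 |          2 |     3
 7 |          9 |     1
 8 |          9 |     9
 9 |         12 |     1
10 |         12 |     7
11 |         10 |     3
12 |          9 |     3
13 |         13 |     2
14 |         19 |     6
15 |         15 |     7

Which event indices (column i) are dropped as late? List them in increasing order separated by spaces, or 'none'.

6 12 15

i=0 t=3 v=1: → [3,8),[0,5); WM=−∞
i=1 t=3 v=2: → [3,8),[0,5); WM=−∞
i=2 t=4 v=1: → [3,8),[0,5); WM=4
i=3 t=6 v=5: → [6,11),[3,8); WM=4
i=4 t=7 v=2: → [6,11),[3,8); WM=4
i=5 t=7 v=3: → [6,11),[3,8); WM=7; [0,5) fires=2
i=6 t=2 v=3: DROP (t<7-2); WM=7
i=7 t=9 v=1: → [9,14),[6,11); WM=7
i=8 t=9 v=9: → [9,14),[6,11); WM=9; [3,8) fires=4
i=9 t=12 v=1: → [12,17),[9,14); WM=9
i=10 t=12 v=7: → [12,17),[9,14); WM=9
i=11 t=10 v=3: → [9,14),[6,11); WM=12; [6,11) fires=5
i=12 t=9 v=3: DROP (t<12-2); WM=12
i=13 t=13 v=2: → [12,17),[9,14); WM=12
i=14 t=19 v=6: → [18,23),[15,20); WM=19; [9,14) fires=5 [12,17) fires=3
i=15 t=15 v=7: DROP (t<19-2); WM=19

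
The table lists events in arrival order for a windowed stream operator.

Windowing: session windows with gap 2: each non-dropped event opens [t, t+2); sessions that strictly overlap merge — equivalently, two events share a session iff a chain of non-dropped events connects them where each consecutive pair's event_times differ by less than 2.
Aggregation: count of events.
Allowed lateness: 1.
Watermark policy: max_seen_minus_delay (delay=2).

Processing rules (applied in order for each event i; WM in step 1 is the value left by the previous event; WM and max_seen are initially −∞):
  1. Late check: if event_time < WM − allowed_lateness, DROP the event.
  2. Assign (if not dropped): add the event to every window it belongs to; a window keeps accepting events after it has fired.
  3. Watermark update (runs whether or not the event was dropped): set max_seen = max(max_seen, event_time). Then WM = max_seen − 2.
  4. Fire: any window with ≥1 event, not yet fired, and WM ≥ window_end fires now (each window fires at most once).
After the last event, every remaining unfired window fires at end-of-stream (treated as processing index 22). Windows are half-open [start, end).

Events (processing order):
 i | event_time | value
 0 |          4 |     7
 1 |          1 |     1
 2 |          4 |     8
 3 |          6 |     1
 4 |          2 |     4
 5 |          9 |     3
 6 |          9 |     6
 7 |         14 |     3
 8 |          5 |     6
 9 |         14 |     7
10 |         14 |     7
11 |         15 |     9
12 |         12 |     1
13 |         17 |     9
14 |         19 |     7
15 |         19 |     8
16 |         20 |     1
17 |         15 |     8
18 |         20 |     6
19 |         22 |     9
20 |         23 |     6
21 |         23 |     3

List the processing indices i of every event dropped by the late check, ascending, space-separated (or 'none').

4 8 17

i=0 t=4 v=7: → [4,6); WM=2
i=1 t=1 v=1: → [1,3); WM=2
i=2 t=4 v=8: → [4,6); WM=2
i=3 t=6 v=1: → [6,8); WM=4
i=4 t=2 v=4: DROP (t<4-1); WM=4
i=5 t=9 v=3: → [9,11); WM=7
i=6 t=9 v=6: → [9,11); WM=7
i=7 t=14 v=3: → [14,16); WM=12
i=8 t=5 v=6: DROP (t<12-1); WM=12
i=9 t=14 v=7: → [14,16); WM=12
i=10 t=14 v=7: → [14,16); WM=12
i=11 t=15 v=9: → [14,17); WM=13
i=12 t=12 v=1: → [12,14); WM=13
i=13 t=17 v=9: → [17,19); WM=15
i=14 t=19 v=7: → [19,21); WM=17
i=15 t=19 v=8: → [19,21); WM=17
i=16 t=20 v=1: → [19,22); WM=18
i=17 t=15 v=8: DROP (t<18-1); WM=18
i=18 t=20 v=6: → [19,22); WM=18
i=19 t=22 v=9: → [22,24); WM=20
i=20 t=23 v=6: → [22,25); WM=21
i=21 t=23 v=3: → [22,25); WM=21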